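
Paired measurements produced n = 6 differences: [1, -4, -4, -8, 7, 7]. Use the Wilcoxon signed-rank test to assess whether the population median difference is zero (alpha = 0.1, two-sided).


Step 1: Drop any zero differences (none here) and take |d_i|.
|d| = [1, 4, 4, 8, 7, 7]
Step 2: Midrank |d_i| (ties get averaged ranks).
ranks: |1|->1, |4|->2.5, |4|->2.5, |8|->6, |7|->4.5, |7|->4.5
Step 3: Attach original signs; sum ranks with positive sign and with negative sign.
W+ = 1 + 4.5 + 4.5 = 10
W- = 2.5 + 2.5 + 6 = 11
(Check: W+ + W- = 21 should equal n(n+1)/2 = 21.)
Step 4: Test statistic W = min(W+, W-) = 10.
Step 5: Ties in |d|, so use the tie-corrected normal approximation.
        E[W] = n(n+1)/4 = 6*7/4 = 10.5.
        Tie groups: |d|=4 (t=2), |d|=7 (t=2); sum(t^3 - t) = 12.
        Var[W] = n(n+1)(2n+1)/24 - sum(t^3-t)/48 = 546/24 - 12/48 = 22.5.
        z = (W - E[W]) / sqrt(Var[W]) = (10 - 10.5) / 4.7434 = -0.1054.
        Two-sided p = 2*Phi(z) = 0.916051.
Step 6: alpha = 0.1. fail to reject H0.

W+ = 10, W- = 11, W = min = 10, p = 0.916051, fail to reject H0.


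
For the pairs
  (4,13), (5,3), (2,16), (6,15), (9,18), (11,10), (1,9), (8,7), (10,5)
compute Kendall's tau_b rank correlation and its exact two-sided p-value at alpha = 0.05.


Step 1: Enumerate the 36 unordered pairs (i,j) with i<j and classify each by sign(x_j-x_i) * sign(y_j-y_i).
  (1,2):dx=+1,dy=-10->D; (1,3):dx=-2,dy=+3->D; (1,4):dx=+2,dy=+2->C; (1,5):dx=+5,dy=+5->C
  (1,6):dx=+7,dy=-3->D; (1,7):dx=-3,dy=-4->C; (1,8):dx=+4,dy=-6->D; (1,9):dx=+6,dy=-8->D
  (2,3):dx=-3,dy=+13->D; (2,4):dx=+1,dy=+12->C; (2,5):dx=+4,dy=+15->C; (2,6):dx=+6,dy=+7->C
  (2,7):dx=-4,dy=+6->D; (2,8):dx=+3,dy=+4->C; (2,9):dx=+5,dy=+2->C; (3,4):dx=+4,dy=-1->D
  (3,5):dx=+7,dy=+2->C; (3,6):dx=+9,dy=-6->D; (3,7):dx=-1,dy=-7->C; (3,8):dx=+6,dy=-9->D
  (3,9):dx=+8,dy=-11->D; (4,5):dx=+3,dy=+3->C; (4,6):dx=+5,dy=-5->D; (4,7):dx=-5,dy=-6->C
  (4,8):dx=+2,dy=-8->D; (4,9):dx=+4,dy=-10->D; (5,6):dx=+2,dy=-8->D; (5,7):dx=-8,dy=-9->C
  (5,8):dx=-1,dy=-11->C; (5,9):dx=+1,dy=-13->D; (6,7):dx=-10,dy=-1->C; (6,8):dx=-3,dy=-3->C
  (6,9):dx=-1,dy=-5->C; (7,8):dx=+7,dy=-2->D; (7,9):dx=+9,dy=-4->D; (8,9):dx=+2,dy=-2->D
Step 2: C = 17, D = 19, total pairs = 36.
Step 3: tau = (C - D)/(n(n-1)/2) = (17 - 19)/36 = -0.055556.
Step 4: Exact two-sided p-value (enumerate n! = 362880 permutations of y under H0): p = 0.919455.
Step 5: alpha = 0.05. fail to reject H0.

tau_b = -0.0556 (C=17, D=19), p = 0.919455, fail to reject H0.


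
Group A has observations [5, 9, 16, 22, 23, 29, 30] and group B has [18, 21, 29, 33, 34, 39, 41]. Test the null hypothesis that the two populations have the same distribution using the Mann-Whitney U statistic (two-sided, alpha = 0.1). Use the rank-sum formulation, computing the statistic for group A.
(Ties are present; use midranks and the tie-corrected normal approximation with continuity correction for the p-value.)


Step 1: Combine and sort all 14 observations; assign midranks.
sorted (value, group): (5,X), (9,X), (16,X), (18,Y), (21,Y), (22,X), (23,X), (29,X), (29,Y), (30,X), (33,Y), (34,Y), (39,Y), (41,Y)
ranks: 5->1, 9->2, 16->3, 18->4, 21->5, 22->6, 23->7, 29->8.5, 29->8.5, 30->10, 33->11, 34->12, 39->13, 41->14
Step 2: Rank sum for X: R1 = 1 + 2 + 3 + 6 + 7 + 8.5 + 10 = 37.5.
Step 3: U_X = R1 - n1(n1+1)/2 = 37.5 - 7*8/2 = 37.5 - 28 = 9.5.
       U_Y = n1*n2 - U_X = 49 - 9.5 = 39.5.
Step 4: Ties are present, so use the tie-corrected normal approximation (with continuity correction) for the p-value.
Step 5: p-value = 0.063627; compare to alpha = 0.1. reject H0.

U_X = 9.5, p = 0.063627, reject H0 at alpha = 0.1.


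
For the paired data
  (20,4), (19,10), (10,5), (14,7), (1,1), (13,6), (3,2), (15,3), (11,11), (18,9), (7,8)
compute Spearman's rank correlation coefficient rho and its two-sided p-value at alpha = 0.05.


Step 1: Rank x and y separately (midranks; no ties here).
rank(x): 20->11, 19->10, 10->4, 14->7, 1->1, 13->6, 3->2, 15->8, 11->5, 18->9, 7->3
rank(y): 4->4, 10->10, 5->5, 7->7, 1->1, 6->6, 2->2, 3->3, 11->11, 9->9, 8->8
Step 2: d_i = R_x(i) - R_y(i); compute d_i^2.
  (11-4)^2=49, (10-10)^2=0, (4-5)^2=1, (7-7)^2=0, (1-1)^2=0, (6-6)^2=0, (2-2)^2=0, (8-3)^2=25, (5-11)^2=36, (9-9)^2=0, (3-8)^2=25
sum(d^2) = 136.
Step 3: rho = 1 - 6*136 / (11*(11^2 - 1)) = 1 - 816/1320 = 0.381818.
Step 4: Under H0, t = rho * sqrt((n-2)/(1-rho^2)) = 1.2394 ~ t(9).
Step 5: Two-sided p-value from the t-distribution with 9 df = 0.246560.
Step 6: alpha = 0.05. fail to reject H0.

rho = 0.3818, p = 0.246560, fail to reject H0 at alpha = 0.05.


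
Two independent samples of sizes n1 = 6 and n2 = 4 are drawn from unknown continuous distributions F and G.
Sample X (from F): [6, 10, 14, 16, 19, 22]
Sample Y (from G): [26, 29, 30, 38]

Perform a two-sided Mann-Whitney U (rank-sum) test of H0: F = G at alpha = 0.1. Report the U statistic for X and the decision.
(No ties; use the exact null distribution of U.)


Step 1: Combine and sort all 10 observations; assign midranks.
sorted (value, group): (6,X), (10,X), (14,X), (16,X), (19,X), (22,X), (26,Y), (29,Y), (30,Y), (38,Y)
ranks: 6->1, 10->2, 14->3, 16->4, 19->5, 22->6, 26->7, 29->8, 30->9, 38->10
Step 2: Rank sum for X: R1 = 1 + 2 + 3 + 4 + 5 + 6 = 21.
Step 3: U_X = R1 - n1(n1+1)/2 = 21 - 6*7/2 = 21 - 21 = 0.
       U_Y = n1*n2 - U_X = 24 - 0 = 24.
Step 4: No ties, so the exact null distribution of U (based on enumerating the C(10,6) = 210 equally likely rank assignments) gives the two-sided p-value.
Step 5: p-value = 0.009524; compare to alpha = 0.1. reject H0.

U_X = 0, p = 0.009524, reject H0 at alpha = 0.1.


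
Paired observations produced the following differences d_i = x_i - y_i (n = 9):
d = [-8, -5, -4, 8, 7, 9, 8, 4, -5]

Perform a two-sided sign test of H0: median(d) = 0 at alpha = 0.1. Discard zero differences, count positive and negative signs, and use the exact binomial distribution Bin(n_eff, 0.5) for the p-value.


Step 1: Discard zero differences. Original n = 9; n_eff = number of nonzero differences = 9.
Nonzero differences (with sign): -8, -5, -4, +8, +7, +9, +8, +4, -5
Step 2: Count signs: positive = 5, negative = 4.
Step 3: Under H0: P(positive) = 0.5, so the number of positives S ~ Bin(9, 0.5).
Step 4: Two-sided exact p-value = sum of Bin(9,0.5) probabilities at or below the observed probability = 1.000000.
Step 5: alpha = 0.1. fail to reject H0.

n_eff = 9, pos = 5, neg = 4, p = 1.000000, fail to reject H0.


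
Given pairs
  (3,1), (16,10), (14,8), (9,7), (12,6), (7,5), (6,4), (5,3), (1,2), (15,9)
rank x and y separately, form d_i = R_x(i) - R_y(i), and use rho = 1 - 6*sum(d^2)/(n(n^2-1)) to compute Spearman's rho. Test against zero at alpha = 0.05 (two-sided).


Step 1: Rank x and y separately (midranks; no ties here).
rank(x): 3->2, 16->10, 14->8, 9->6, 12->7, 7->5, 6->4, 5->3, 1->1, 15->9
rank(y): 1->1, 10->10, 8->8, 7->7, 6->6, 5->5, 4->4, 3->3, 2->2, 9->9
Step 2: d_i = R_x(i) - R_y(i); compute d_i^2.
  (2-1)^2=1, (10-10)^2=0, (8-8)^2=0, (6-7)^2=1, (7-6)^2=1, (5-5)^2=0, (4-4)^2=0, (3-3)^2=0, (1-2)^2=1, (9-9)^2=0
sum(d^2) = 4.
Step 3: rho = 1 - 6*4 / (10*(10^2 - 1)) = 1 - 24/990 = 0.975758.
Step 4: Under H0, t = rho * sqrt((n-2)/(1-rho^2)) = 12.6105 ~ t(8).
Step 5: Two-sided p-value from the t-distribution with 8 df = 0.000001.
Step 6: alpha = 0.05. reject H0.

rho = 0.9758, p = 0.000001, reject H0 at alpha = 0.05.


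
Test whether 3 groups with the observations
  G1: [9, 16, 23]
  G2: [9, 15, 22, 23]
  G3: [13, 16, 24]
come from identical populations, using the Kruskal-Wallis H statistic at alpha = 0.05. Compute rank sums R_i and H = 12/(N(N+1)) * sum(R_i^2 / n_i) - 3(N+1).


Step 1: Combine all N = 10 observations and assign midranks.
sorted (value, group, rank): (9,G1,1.5), (9,G2,1.5), (13,G3,3), (15,G2,4), (16,G1,5.5), (16,G3,5.5), (22,G2,7), (23,G1,8.5), (23,G2,8.5), (24,G3,10)
Step 2: Sum ranks within each group.
R_1 = 15.5 (n_1 = 3)
R_2 = 21 (n_2 = 4)
R_3 = 18.5 (n_3 = 3)
Step 3: H = 12/(N(N+1)) * sum(R_i^2/n_i) - 3(N+1)
     = 12/(10*11) * (15.5^2/3 + 21^2/4 + 18.5^2/3) - 3*11
     = 0.109091 * 304.417 - 33
     = 0.209091.
Step 4: Ties present; correction factor C = 1 - 18/(10^3 - 10) = 0.981818. Corrected H = 0.209091 / 0.981818 = 0.212963.
Step 5: Under H0, H ~ chi^2(2); p-value = 0.898992.
Step 6: alpha = 0.05. fail to reject H0.

H = 0.2130, df = 2, p = 0.898992, fail to reject H0.


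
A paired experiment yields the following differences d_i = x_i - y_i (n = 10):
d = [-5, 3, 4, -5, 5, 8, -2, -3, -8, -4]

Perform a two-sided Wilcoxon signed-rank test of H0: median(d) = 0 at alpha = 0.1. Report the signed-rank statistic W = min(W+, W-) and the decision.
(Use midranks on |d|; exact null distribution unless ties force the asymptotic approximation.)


Step 1: Drop any zero differences (none here) and take |d_i|.
|d| = [5, 3, 4, 5, 5, 8, 2, 3, 8, 4]
Step 2: Midrank |d_i| (ties get averaged ranks).
ranks: |5|->7, |3|->2.5, |4|->4.5, |5|->7, |5|->7, |8|->9.5, |2|->1, |3|->2.5, |8|->9.5, |4|->4.5
Step 3: Attach original signs; sum ranks with positive sign and with negative sign.
W+ = 2.5 + 4.5 + 7 + 9.5 = 23.5
W- = 7 + 7 + 1 + 2.5 + 9.5 + 4.5 = 31.5
(Check: W+ + W- = 55 should equal n(n+1)/2 = 55.)
Step 4: Test statistic W = min(W+, W-) = 23.5.
Step 5: Ties in |d|, so use the tie-corrected normal approximation.
        E[W] = n(n+1)/4 = 10*11/4 = 27.5.
        Tie groups: |d|=3 (t=2), |d|=4 (t=2), |d|=5 (t=3), |d|=8 (t=2); sum(t^3 - t) = 42.
        Var[W] = n(n+1)(2n+1)/24 - sum(t^3-t)/48 = 2310/24 - 42/48 = 95.375.
        z = (W - E[W]) / sqrt(Var[W]) = (23.5 - 27.5) / 9.7660 = -0.4096.
        Two-sided p = 2*Phi(z) = 0.682111.
Step 6: alpha = 0.1. fail to reject H0.

W+ = 23.5, W- = 31.5, W = min = 23.5, p = 0.682111, fail to reject H0.


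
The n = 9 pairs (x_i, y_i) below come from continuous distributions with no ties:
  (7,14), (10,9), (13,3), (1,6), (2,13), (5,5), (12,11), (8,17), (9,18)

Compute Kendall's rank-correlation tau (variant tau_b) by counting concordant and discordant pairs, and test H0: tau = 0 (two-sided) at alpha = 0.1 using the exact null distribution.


Step 1: Enumerate the 36 unordered pairs (i,j) with i<j and classify each by sign(x_j-x_i) * sign(y_j-y_i).
  (1,2):dx=+3,dy=-5->D; (1,3):dx=+6,dy=-11->D; (1,4):dx=-6,dy=-8->C; (1,5):dx=-5,dy=-1->C
  (1,6):dx=-2,dy=-9->C; (1,7):dx=+5,dy=-3->D; (1,8):dx=+1,dy=+3->C; (1,9):dx=+2,dy=+4->C
  (2,3):dx=+3,dy=-6->D; (2,4):dx=-9,dy=-3->C; (2,5):dx=-8,dy=+4->D; (2,6):dx=-5,dy=-4->C
  (2,7):dx=+2,dy=+2->C; (2,8):dx=-2,dy=+8->D; (2,9):dx=-1,dy=+9->D; (3,4):dx=-12,dy=+3->D
  (3,5):dx=-11,dy=+10->D; (3,6):dx=-8,dy=+2->D; (3,7):dx=-1,dy=+8->D; (3,8):dx=-5,dy=+14->D
  (3,9):dx=-4,dy=+15->D; (4,5):dx=+1,dy=+7->C; (4,6):dx=+4,dy=-1->D; (4,7):dx=+11,dy=+5->C
  (4,8):dx=+7,dy=+11->C; (4,9):dx=+8,dy=+12->C; (5,6):dx=+3,dy=-8->D; (5,7):dx=+10,dy=-2->D
  (5,8):dx=+6,dy=+4->C; (5,9):dx=+7,dy=+5->C; (6,7):dx=+7,dy=+6->C; (6,8):dx=+3,dy=+12->C
  (6,9):dx=+4,dy=+13->C; (7,8):dx=-4,dy=+6->D; (7,9):dx=-3,dy=+7->D; (8,9):dx=+1,dy=+1->C
Step 2: C = 18, D = 18, total pairs = 36.
Step 3: tau = (C - D)/(n(n-1)/2) = (18 - 18)/36 = 0.000000.
Step 4: Exact two-sided p-value (enumerate n! = 362880 permutations of y under H0): p = 1.000000.
Step 5: alpha = 0.1. fail to reject H0.

tau_b = 0.0000 (C=18, D=18), p = 1.000000, fail to reject H0.


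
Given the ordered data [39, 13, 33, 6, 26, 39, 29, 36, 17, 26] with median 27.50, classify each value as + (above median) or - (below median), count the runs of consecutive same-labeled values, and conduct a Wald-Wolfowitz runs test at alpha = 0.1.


Step 1: Compute median = 27.50; label A = above, B = below.
Labels in order: ABABBAAABB  (n_A = 5, n_B = 5)
Step 2: Count runs R = 6.
Step 3: Under H0 (random ordering), E[R] = 2*n_A*n_B/(n_A+n_B) + 1 = 2*5*5/10 + 1 = 6.0000.
        Var[R] = 2*n_A*n_B*(2*n_A*n_B - n_A - n_B) / ((n_A+n_B)^2 * (n_A+n_B-1)) = 2000/900 = 2.2222.
        SD[R] = 1.4907.
Step 4: R = E[R], so z = 0 with no continuity correction.
Step 5: Two-sided p-value via normal approximation = 2*(1 - Phi(|z|)) = 1.000000.
Step 6: alpha = 0.1. fail to reject H0.

R = 6, z = 0.0000, p = 1.000000, fail to reject H0.


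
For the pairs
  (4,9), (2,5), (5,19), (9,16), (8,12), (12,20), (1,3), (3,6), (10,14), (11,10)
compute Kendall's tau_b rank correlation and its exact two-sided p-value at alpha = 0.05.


Step 1: Enumerate the 45 unordered pairs (i,j) with i<j and classify each by sign(x_j-x_i) * sign(y_j-y_i).
  (1,2):dx=-2,dy=-4->C; (1,3):dx=+1,dy=+10->C; (1,4):dx=+5,dy=+7->C; (1,5):dx=+4,dy=+3->C
  (1,6):dx=+8,dy=+11->C; (1,7):dx=-3,dy=-6->C; (1,8):dx=-1,dy=-3->C; (1,9):dx=+6,dy=+5->C
  (1,10):dx=+7,dy=+1->C; (2,3):dx=+3,dy=+14->C; (2,4):dx=+7,dy=+11->C; (2,5):dx=+6,dy=+7->C
  (2,6):dx=+10,dy=+15->C; (2,7):dx=-1,dy=-2->C; (2,8):dx=+1,dy=+1->C; (2,9):dx=+8,dy=+9->C
  (2,10):dx=+9,dy=+5->C; (3,4):dx=+4,dy=-3->D; (3,5):dx=+3,dy=-7->D; (3,6):dx=+7,dy=+1->C
  (3,7):dx=-4,dy=-16->C; (3,8):dx=-2,dy=-13->C; (3,9):dx=+5,dy=-5->D; (3,10):dx=+6,dy=-9->D
  (4,5):dx=-1,dy=-4->C; (4,6):dx=+3,dy=+4->C; (4,7):dx=-8,dy=-13->C; (4,8):dx=-6,dy=-10->C
  (4,9):dx=+1,dy=-2->D; (4,10):dx=+2,dy=-6->D; (5,6):dx=+4,dy=+8->C; (5,7):dx=-7,dy=-9->C
  (5,8):dx=-5,dy=-6->C; (5,9):dx=+2,dy=+2->C; (5,10):dx=+3,dy=-2->D; (6,7):dx=-11,dy=-17->C
  (6,8):dx=-9,dy=-14->C; (6,9):dx=-2,dy=-6->C; (6,10):dx=-1,dy=-10->C; (7,8):dx=+2,dy=+3->C
  (7,9):dx=+9,dy=+11->C; (7,10):dx=+10,dy=+7->C; (8,9):dx=+7,dy=+8->C; (8,10):dx=+8,dy=+4->C
  (9,10):dx=+1,dy=-4->D
Step 2: C = 37, D = 8, total pairs = 45.
Step 3: tau = (C - D)/(n(n-1)/2) = (37 - 8)/45 = 0.644444.
Step 4: Exact two-sided p-value (enumerate n! = 3628800 permutations of y under H0): p = 0.009148.
Step 5: alpha = 0.05. reject H0.

tau_b = 0.6444 (C=37, D=8), p = 0.009148, reject H0.


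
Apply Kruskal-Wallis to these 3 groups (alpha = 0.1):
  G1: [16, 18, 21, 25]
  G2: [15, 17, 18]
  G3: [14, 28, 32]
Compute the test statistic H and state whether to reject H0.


Step 1: Combine all N = 10 observations and assign midranks.
sorted (value, group, rank): (14,G3,1), (15,G2,2), (16,G1,3), (17,G2,4), (18,G1,5.5), (18,G2,5.5), (21,G1,7), (25,G1,8), (28,G3,9), (32,G3,10)
Step 2: Sum ranks within each group.
R_1 = 23.5 (n_1 = 4)
R_2 = 11.5 (n_2 = 3)
R_3 = 20 (n_3 = 3)
Step 3: H = 12/(N(N+1)) * sum(R_i^2/n_i) - 3(N+1)
     = 12/(10*11) * (23.5^2/4 + 11.5^2/3 + 20^2/3) - 3*11
     = 0.109091 * 315.479 - 33
     = 1.415909.
Step 4: Ties present; correction factor C = 1 - 6/(10^3 - 10) = 0.993939. Corrected H = 1.415909 / 0.993939 = 1.424543.
Step 5: Under H0, H ~ chi^2(2); p-value = 0.490529.
Step 6: alpha = 0.1. fail to reject H0.

H = 1.4245, df = 2, p = 0.490529, fail to reject H0.


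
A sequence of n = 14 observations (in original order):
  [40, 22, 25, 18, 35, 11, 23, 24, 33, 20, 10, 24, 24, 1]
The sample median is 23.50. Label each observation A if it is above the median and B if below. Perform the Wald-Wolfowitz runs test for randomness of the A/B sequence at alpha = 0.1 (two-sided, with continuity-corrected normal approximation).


Step 1: Compute median = 23.50; label A = above, B = below.
Labels in order: ABABABBAABBAAB  (n_A = 7, n_B = 7)
Step 2: Count runs R = 10.
Step 3: Under H0 (random ordering), E[R] = 2*n_A*n_B/(n_A+n_B) + 1 = 2*7*7/14 + 1 = 8.0000.
        Var[R] = 2*n_A*n_B*(2*n_A*n_B - n_A - n_B) / ((n_A+n_B)^2 * (n_A+n_B-1)) = 8232/2548 = 3.2308.
        SD[R] = 1.7974.
Step 4: Continuity-corrected z = (R - 0.5 - E[R]) / SD[R] = (10 - 0.5 - 8.0000) / 1.7974 = 0.8345.
Step 5: Two-sided p-value via normal approximation = 2*(1 - Phi(|z|)) = 0.403986.
Step 6: alpha = 0.1. fail to reject H0.

R = 10, z = 0.8345, p = 0.403986, fail to reject H0.


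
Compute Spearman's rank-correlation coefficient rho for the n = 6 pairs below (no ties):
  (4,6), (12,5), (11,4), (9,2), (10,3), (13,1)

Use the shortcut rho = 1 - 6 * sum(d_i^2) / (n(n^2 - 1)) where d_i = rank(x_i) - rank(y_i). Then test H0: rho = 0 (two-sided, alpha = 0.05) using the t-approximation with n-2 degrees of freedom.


Step 1: Rank x and y separately (midranks; no ties here).
rank(x): 4->1, 12->5, 11->4, 9->2, 10->3, 13->6
rank(y): 6->6, 5->5, 4->4, 2->2, 3->3, 1->1
Step 2: d_i = R_x(i) - R_y(i); compute d_i^2.
  (1-6)^2=25, (5-5)^2=0, (4-4)^2=0, (2-2)^2=0, (3-3)^2=0, (6-1)^2=25
sum(d^2) = 50.
Step 3: rho = 1 - 6*50 / (6*(6^2 - 1)) = 1 - 300/210 = -0.428571.
Step 4: Under H0, t = rho * sqrt((n-2)/(1-rho^2)) = -0.9487 ~ t(4).
Step 5: Two-sided p-value from the t-distribution with 4 df = 0.396501.
Step 6: alpha = 0.05. fail to reject H0.

rho = -0.4286, p = 0.396501, fail to reject H0 at alpha = 0.05.


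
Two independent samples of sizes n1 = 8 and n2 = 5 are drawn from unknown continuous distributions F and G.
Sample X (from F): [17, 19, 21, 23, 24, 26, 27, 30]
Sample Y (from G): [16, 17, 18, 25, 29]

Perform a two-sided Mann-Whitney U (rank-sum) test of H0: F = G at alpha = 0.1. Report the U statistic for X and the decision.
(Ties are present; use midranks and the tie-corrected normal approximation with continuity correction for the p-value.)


Step 1: Combine and sort all 13 observations; assign midranks.
sorted (value, group): (16,Y), (17,X), (17,Y), (18,Y), (19,X), (21,X), (23,X), (24,X), (25,Y), (26,X), (27,X), (29,Y), (30,X)
ranks: 16->1, 17->2.5, 17->2.5, 18->4, 19->5, 21->6, 23->7, 24->8, 25->9, 26->10, 27->11, 29->12, 30->13
Step 2: Rank sum for X: R1 = 2.5 + 5 + 6 + 7 + 8 + 10 + 11 + 13 = 62.5.
Step 3: U_X = R1 - n1(n1+1)/2 = 62.5 - 8*9/2 = 62.5 - 36 = 26.5.
       U_Y = n1*n2 - U_X = 40 - 26.5 = 13.5.
Step 4: Ties are present, so use the tie-corrected normal approximation (with continuity correction) for the p-value.
Step 5: p-value = 0.379120; compare to alpha = 0.1. fail to reject H0.

U_X = 26.5, p = 0.379120, fail to reject H0 at alpha = 0.1.


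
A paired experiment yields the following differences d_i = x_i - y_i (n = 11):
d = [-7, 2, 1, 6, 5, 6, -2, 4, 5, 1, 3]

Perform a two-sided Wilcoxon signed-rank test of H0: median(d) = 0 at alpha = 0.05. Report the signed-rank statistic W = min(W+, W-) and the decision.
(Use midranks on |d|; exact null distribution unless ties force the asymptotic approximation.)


Step 1: Drop any zero differences (none here) and take |d_i|.
|d| = [7, 2, 1, 6, 5, 6, 2, 4, 5, 1, 3]
Step 2: Midrank |d_i| (ties get averaged ranks).
ranks: |7|->11, |2|->3.5, |1|->1.5, |6|->9.5, |5|->7.5, |6|->9.5, |2|->3.5, |4|->6, |5|->7.5, |1|->1.5, |3|->5
Step 3: Attach original signs; sum ranks with positive sign and with negative sign.
W+ = 3.5 + 1.5 + 9.5 + 7.5 + 9.5 + 6 + 7.5 + 1.5 + 5 = 51.5
W- = 11 + 3.5 = 14.5
(Check: W+ + W- = 66 should equal n(n+1)/2 = 66.)
Step 4: Test statistic W = min(W+, W-) = 14.5.
Step 5: Ties in |d|, so use the tie-corrected normal approximation.
        E[W] = n(n+1)/4 = 11*12/4 = 33.
        Tie groups: |d|=1 (t=2), |d|=2 (t=2), |d|=5 (t=2), |d|=6 (t=2); sum(t^3 - t) = 24.
        Var[W] = n(n+1)(2n+1)/24 - sum(t^3-t)/48 = 3036/24 - 24/48 = 126.
        z = (W - E[W]) / sqrt(Var[W]) = (14.5 - 33) / 11.2250 = -1.6481.
        Two-sided p = 2*Phi(z) = 0.099330.
Step 6: alpha = 0.05. fail to reject H0.

W+ = 51.5, W- = 14.5, W = min = 14.5, p = 0.099330, fail to reject H0.


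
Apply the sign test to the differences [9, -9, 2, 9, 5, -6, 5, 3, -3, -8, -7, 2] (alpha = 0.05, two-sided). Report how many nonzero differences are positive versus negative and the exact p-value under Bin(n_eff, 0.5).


Step 1: Discard zero differences. Original n = 12; n_eff = number of nonzero differences = 12.
Nonzero differences (with sign): +9, -9, +2, +9, +5, -6, +5, +3, -3, -8, -7, +2
Step 2: Count signs: positive = 7, negative = 5.
Step 3: Under H0: P(positive) = 0.5, so the number of positives S ~ Bin(12, 0.5).
Step 4: Two-sided exact p-value = sum of Bin(12,0.5) probabilities at or below the observed probability = 0.774414.
Step 5: alpha = 0.05. fail to reject H0.

n_eff = 12, pos = 7, neg = 5, p = 0.774414, fail to reject H0.


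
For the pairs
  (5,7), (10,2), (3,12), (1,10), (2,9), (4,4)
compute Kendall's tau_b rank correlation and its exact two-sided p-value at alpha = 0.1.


Step 1: Enumerate the 15 unordered pairs (i,j) with i<j and classify each by sign(x_j-x_i) * sign(y_j-y_i).
  (1,2):dx=+5,dy=-5->D; (1,3):dx=-2,dy=+5->D; (1,4):dx=-4,dy=+3->D; (1,5):dx=-3,dy=+2->D
  (1,6):dx=-1,dy=-3->C; (2,3):dx=-7,dy=+10->D; (2,4):dx=-9,dy=+8->D; (2,5):dx=-8,dy=+7->D
  (2,6):dx=-6,dy=+2->D; (3,4):dx=-2,dy=-2->C; (3,5):dx=-1,dy=-3->C; (3,6):dx=+1,dy=-8->D
  (4,5):dx=+1,dy=-1->D; (4,6):dx=+3,dy=-6->D; (5,6):dx=+2,dy=-5->D
Step 2: C = 3, D = 12, total pairs = 15.
Step 3: tau = (C - D)/(n(n-1)/2) = (3 - 12)/15 = -0.600000.
Step 4: Exact two-sided p-value (enumerate n! = 720 permutations of y under H0): p = 0.136111.
Step 5: alpha = 0.1. fail to reject H0.

tau_b = -0.6000 (C=3, D=12), p = 0.136111, fail to reject H0.


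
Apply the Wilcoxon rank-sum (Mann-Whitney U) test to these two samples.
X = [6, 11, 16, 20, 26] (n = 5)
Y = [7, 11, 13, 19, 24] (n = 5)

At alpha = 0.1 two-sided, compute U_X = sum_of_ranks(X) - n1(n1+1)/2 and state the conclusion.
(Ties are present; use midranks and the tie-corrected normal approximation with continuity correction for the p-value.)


Step 1: Combine and sort all 10 observations; assign midranks.
sorted (value, group): (6,X), (7,Y), (11,X), (11,Y), (13,Y), (16,X), (19,Y), (20,X), (24,Y), (26,X)
ranks: 6->1, 7->2, 11->3.5, 11->3.5, 13->5, 16->6, 19->7, 20->8, 24->9, 26->10
Step 2: Rank sum for X: R1 = 1 + 3.5 + 6 + 8 + 10 = 28.5.
Step 3: U_X = R1 - n1(n1+1)/2 = 28.5 - 5*6/2 = 28.5 - 15 = 13.5.
       U_Y = n1*n2 - U_X = 25 - 13.5 = 11.5.
Step 4: Ties are present, so use the tie-corrected normal approximation (with continuity correction) for the p-value.
Step 5: p-value = 0.916563; compare to alpha = 0.1. fail to reject H0.

U_X = 13.5, p = 0.916563, fail to reject H0 at alpha = 0.1.


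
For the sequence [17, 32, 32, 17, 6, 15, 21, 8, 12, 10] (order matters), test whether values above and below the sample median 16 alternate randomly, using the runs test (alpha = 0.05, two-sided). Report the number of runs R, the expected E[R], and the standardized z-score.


Step 1: Compute median = 16; label A = above, B = below.
Labels in order: AAAABBABBB  (n_A = 5, n_B = 5)
Step 2: Count runs R = 4.
Step 3: Under H0 (random ordering), E[R] = 2*n_A*n_B/(n_A+n_B) + 1 = 2*5*5/10 + 1 = 6.0000.
        Var[R] = 2*n_A*n_B*(2*n_A*n_B - n_A - n_B) / ((n_A+n_B)^2 * (n_A+n_B-1)) = 2000/900 = 2.2222.
        SD[R] = 1.4907.
Step 4: Continuity-corrected z = (R + 0.5 - E[R]) / SD[R] = (4 + 0.5 - 6.0000) / 1.4907 = -1.0062.
Step 5: Two-sided p-value via normal approximation = 2*(1 - Phi(|z|)) = 0.314305.
Step 6: alpha = 0.05. fail to reject H0.

R = 4, z = -1.0062, p = 0.314305, fail to reject H0.


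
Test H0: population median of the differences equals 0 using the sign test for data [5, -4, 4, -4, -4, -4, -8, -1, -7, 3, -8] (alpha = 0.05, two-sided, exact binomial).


Step 1: Discard zero differences. Original n = 11; n_eff = number of nonzero differences = 11.
Nonzero differences (with sign): +5, -4, +4, -4, -4, -4, -8, -1, -7, +3, -8
Step 2: Count signs: positive = 3, negative = 8.
Step 3: Under H0: P(positive) = 0.5, so the number of positives S ~ Bin(11, 0.5).
Step 4: Two-sided exact p-value = sum of Bin(11,0.5) probabilities at or below the observed probability = 0.226562.
Step 5: alpha = 0.05. fail to reject H0.

n_eff = 11, pos = 3, neg = 8, p = 0.226562, fail to reject H0.


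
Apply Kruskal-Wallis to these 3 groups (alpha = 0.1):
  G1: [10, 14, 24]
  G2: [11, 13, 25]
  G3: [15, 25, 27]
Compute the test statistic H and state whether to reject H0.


Step 1: Combine all N = 9 observations and assign midranks.
sorted (value, group, rank): (10,G1,1), (11,G2,2), (13,G2,3), (14,G1,4), (15,G3,5), (24,G1,6), (25,G2,7.5), (25,G3,7.5), (27,G3,9)
Step 2: Sum ranks within each group.
R_1 = 11 (n_1 = 3)
R_2 = 12.5 (n_2 = 3)
R_3 = 21.5 (n_3 = 3)
Step 3: H = 12/(N(N+1)) * sum(R_i^2/n_i) - 3(N+1)
     = 12/(9*10) * (11^2/3 + 12.5^2/3 + 21.5^2/3) - 3*10
     = 0.133333 * 246.5 - 30
     = 2.866667.
Step 4: Ties present; correction factor C = 1 - 6/(9^3 - 9) = 0.991667. Corrected H = 2.866667 / 0.991667 = 2.890756.
Step 5: Under H0, H ~ chi^2(2); p-value = 0.235657.
Step 6: alpha = 0.1. fail to reject H0.

H = 2.8908, df = 2, p = 0.235657, fail to reject H0.


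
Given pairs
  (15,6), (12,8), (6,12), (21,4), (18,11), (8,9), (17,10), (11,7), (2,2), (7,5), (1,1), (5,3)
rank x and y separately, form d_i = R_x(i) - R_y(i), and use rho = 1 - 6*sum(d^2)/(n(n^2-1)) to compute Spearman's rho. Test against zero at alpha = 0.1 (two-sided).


Step 1: Rank x and y separately (midranks; no ties here).
rank(x): 15->9, 12->8, 6->4, 21->12, 18->11, 8->6, 17->10, 11->7, 2->2, 7->5, 1->1, 5->3
rank(y): 6->6, 8->8, 12->12, 4->4, 11->11, 9->9, 10->10, 7->7, 2->2, 5->5, 1->1, 3->3
Step 2: d_i = R_x(i) - R_y(i); compute d_i^2.
  (9-6)^2=9, (8-8)^2=0, (4-12)^2=64, (12-4)^2=64, (11-11)^2=0, (6-9)^2=9, (10-10)^2=0, (7-7)^2=0, (2-2)^2=0, (5-5)^2=0, (1-1)^2=0, (3-3)^2=0
sum(d^2) = 146.
Step 3: rho = 1 - 6*146 / (12*(12^2 - 1)) = 1 - 876/1716 = 0.489510.
Step 4: Under H0, t = rho * sqrt((n-2)/(1-rho^2)) = 1.7752 ~ t(10).
Step 5: Two-sided p-value from the t-distribution with 10 df = 0.106252.
Step 6: alpha = 0.1. fail to reject H0.

rho = 0.4895, p = 0.106252, fail to reject H0 at alpha = 0.1.


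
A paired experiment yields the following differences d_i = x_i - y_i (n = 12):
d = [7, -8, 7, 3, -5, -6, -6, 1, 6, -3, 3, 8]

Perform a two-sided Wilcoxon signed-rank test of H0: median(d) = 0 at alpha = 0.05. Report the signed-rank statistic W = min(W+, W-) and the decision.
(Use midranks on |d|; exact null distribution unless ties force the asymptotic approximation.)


Step 1: Drop any zero differences (none here) and take |d_i|.
|d| = [7, 8, 7, 3, 5, 6, 6, 1, 6, 3, 3, 8]
Step 2: Midrank |d_i| (ties get averaged ranks).
ranks: |7|->9.5, |8|->11.5, |7|->9.5, |3|->3, |5|->5, |6|->7, |6|->7, |1|->1, |6|->7, |3|->3, |3|->3, |8|->11.5
Step 3: Attach original signs; sum ranks with positive sign and with negative sign.
W+ = 9.5 + 9.5 + 3 + 1 + 7 + 3 + 11.5 = 44.5
W- = 11.5 + 5 + 7 + 7 + 3 = 33.5
(Check: W+ + W- = 78 should equal n(n+1)/2 = 78.)
Step 4: Test statistic W = min(W+, W-) = 33.5.
Step 5: Ties in |d|, so use the tie-corrected normal approximation.
        E[W] = n(n+1)/4 = 12*13/4 = 39.
        Tie groups: |d|=3 (t=3), |d|=6 (t=3), |d|=7 (t=2), |d|=8 (t=2); sum(t^3 - t) = 60.
        Var[W] = n(n+1)(2n+1)/24 - sum(t^3-t)/48 = 3900/24 - 60/48 = 161.25.
        z = (W - E[W]) / sqrt(Var[W]) = (33.5 - 39) / 12.6984 = -0.4331.
        Two-sided p = 2*Phi(z) = 0.664924.
Step 6: alpha = 0.05. fail to reject H0.

W+ = 44.5, W- = 33.5, W = min = 33.5, p = 0.664924, fail to reject H0.


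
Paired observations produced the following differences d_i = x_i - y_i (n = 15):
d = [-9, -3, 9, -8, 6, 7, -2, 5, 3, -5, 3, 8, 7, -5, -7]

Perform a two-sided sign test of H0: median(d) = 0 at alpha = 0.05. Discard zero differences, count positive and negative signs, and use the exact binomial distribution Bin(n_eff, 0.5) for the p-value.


Step 1: Discard zero differences. Original n = 15; n_eff = number of nonzero differences = 15.
Nonzero differences (with sign): -9, -3, +9, -8, +6, +7, -2, +5, +3, -5, +3, +8, +7, -5, -7
Step 2: Count signs: positive = 8, negative = 7.
Step 3: Under H0: P(positive) = 0.5, so the number of positives S ~ Bin(15, 0.5).
Step 4: Two-sided exact p-value = sum of Bin(15,0.5) probabilities at or below the observed probability = 1.000000.
Step 5: alpha = 0.05. fail to reject H0.

n_eff = 15, pos = 8, neg = 7, p = 1.000000, fail to reject H0.


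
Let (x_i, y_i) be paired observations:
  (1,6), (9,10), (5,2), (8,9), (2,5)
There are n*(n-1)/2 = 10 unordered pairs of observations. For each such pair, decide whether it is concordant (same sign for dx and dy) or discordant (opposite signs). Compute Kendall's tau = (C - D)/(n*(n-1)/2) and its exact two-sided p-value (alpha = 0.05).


Step 1: Enumerate the 10 unordered pairs (i,j) with i<j and classify each by sign(x_j-x_i) * sign(y_j-y_i).
  (1,2):dx=+8,dy=+4->C; (1,3):dx=+4,dy=-4->D; (1,4):dx=+7,dy=+3->C; (1,5):dx=+1,dy=-1->D
  (2,3):dx=-4,dy=-8->C; (2,4):dx=-1,dy=-1->C; (2,5):dx=-7,dy=-5->C; (3,4):dx=+3,dy=+7->C
  (3,5):dx=-3,dy=+3->D; (4,5):dx=-6,dy=-4->C
Step 2: C = 7, D = 3, total pairs = 10.
Step 3: tau = (C - D)/(n(n-1)/2) = (7 - 3)/10 = 0.400000.
Step 4: Exact two-sided p-value (enumerate n! = 120 permutations of y under H0): p = 0.483333.
Step 5: alpha = 0.05. fail to reject H0.

tau_b = 0.4000 (C=7, D=3), p = 0.483333, fail to reject H0.


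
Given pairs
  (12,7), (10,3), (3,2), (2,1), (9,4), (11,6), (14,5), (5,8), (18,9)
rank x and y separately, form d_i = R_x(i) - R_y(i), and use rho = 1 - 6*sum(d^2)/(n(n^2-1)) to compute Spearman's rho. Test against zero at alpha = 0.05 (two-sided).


Step 1: Rank x and y separately (midranks; no ties here).
rank(x): 12->7, 10->5, 3->2, 2->1, 9->4, 11->6, 14->8, 5->3, 18->9
rank(y): 7->7, 3->3, 2->2, 1->1, 4->4, 6->6, 5->5, 8->8, 9->9
Step 2: d_i = R_x(i) - R_y(i); compute d_i^2.
  (7-7)^2=0, (5-3)^2=4, (2-2)^2=0, (1-1)^2=0, (4-4)^2=0, (6-6)^2=0, (8-5)^2=9, (3-8)^2=25, (9-9)^2=0
sum(d^2) = 38.
Step 3: rho = 1 - 6*38 / (9*(9^2 - 1)) = 1 - 228/720 = 0.683333.
Step 4: Under H0, t = rho * sqrt((n-2)/(1-rho^2)) = 2.4763 ~ t(7).
Step 5: Two-sided p-value from the t-distribution with 7 df = 0.042442.
Step 6: alpha = 0.05. reject H0.

rho = 0.6833, p = 0.042442, reject H0 at alpha = 0.05.


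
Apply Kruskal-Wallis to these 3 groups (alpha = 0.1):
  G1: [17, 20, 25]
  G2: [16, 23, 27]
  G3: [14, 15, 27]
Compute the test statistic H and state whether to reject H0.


Step 1: Combine all N = 9 observations and assign midranks.
sorted (value, group, rank): (14,G3,1), (15,G3,2), (16,G2,3), (17,G1,4), (20,G1,5), (23,G2,6), (25,G1,7), (27,G2,8.5), (27,G3,8.5)
Step 2: Sum ranks within each group.
R_1 = 16 (n_1 = 3)
R_2 = 17.5 (n_2 = 3)
R_3 = 11.5 (n_3 = 3)
Step 3: H = 12/(N(N+1)) * sum(R_i^2/n_i) - 3(N+1)
     = 12/(9*10) * (16^2/3 + 17.5^2/3 + 11.5^2/3) - 3*10
     = 0.133333 * 231.5 - 30
     = 0.866667.
Step 4: Ties present; correction factor C = 1 - 6/(9^3 - 9) = 0.991667. Corrected H = 0.866667 / 0.991667 = 0.873950.
Step 5: Under H0, H ~ chi^2(2); p-value = 0.645988.
Step 6: alpha = 0.1. fail to reject H0.

H = 0.8739, df = 2, p = 0.645988, fail to reject H0.


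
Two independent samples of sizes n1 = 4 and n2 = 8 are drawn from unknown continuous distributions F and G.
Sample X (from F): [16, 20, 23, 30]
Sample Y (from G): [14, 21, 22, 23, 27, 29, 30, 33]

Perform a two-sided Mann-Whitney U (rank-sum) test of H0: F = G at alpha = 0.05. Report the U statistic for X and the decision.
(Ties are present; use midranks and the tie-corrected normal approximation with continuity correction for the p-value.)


Step 1: Combine and sort all 12 observations; assign midranks.
sorted (value, group): (14,Y), (16,X), (20,X), (21,Y), (22,Y), (23,X), (23,Y), (27,Y), (29,Y), (30,X), (30,Y), (33,Y)
ranks: 14->1, 16->2, 20->3, 21->4, 22->5, 23->6.5, 23->6.5, 27->8, 29->9, 30->10.5, 30->10.5, 33->12
Step 2: Rank sum for X: R1 = 2 + 3 + 6.5 + 10.5 = 22.
Step 3: U_X = R1 - n1(n1+1)/2 = 22 - 4*5/2 = 22 - 10 = 12.
       U_Y = n1*n2 - U_X = 32 - 12 = 20.
Step 4: Ties are present, so use the tie-corrected normal approximation (with continuity correction) for the p-value.
Step 5: p-value = 0.550818; compare to alpha = 0.05. fail to reject H0.

U_X = 12, p = 0.550818, fail to reject H0 at alpha = 0.05.


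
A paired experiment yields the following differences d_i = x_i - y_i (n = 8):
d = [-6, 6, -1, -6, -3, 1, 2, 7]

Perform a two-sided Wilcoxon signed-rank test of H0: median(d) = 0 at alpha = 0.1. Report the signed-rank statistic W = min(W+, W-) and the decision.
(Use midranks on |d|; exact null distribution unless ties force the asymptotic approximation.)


Step 1: Drop any zero differences (none here) and take |d_i|.
|d| = [6, 6, 1, 6, 3, 1, 2, 7]
Step 2: Midrank |d_i| (ties get averaged ranks).
ranks: |6|->6, |6|->6, |1|->1.5, |6|->6, |3|->4, |1|->1.5, |2|->3, |7|->8
Step 3: Attach original signs; sum ranks with positive sign and with negative sign.
W+ = 6 + 1.5 + 3 + 8 = 18.5
W- = 6 + 1.5 + 6 + 4 = 17.5
(Check: W+ + W- = 36 should equal n(n+1)/2 = 36.)
Step 4: Test statistic W = min(W+, W-) = 17.5.
Step 5: Ties in |d|, so use the tie-corrected normal approximation.
        E[W] = n(n+1)/4 = 8*9/4 = 18.
        Tie groups: |d|=1 (t=2), |d|=6 (t=3); sum(t^3 - t) = 30.
        Var[W] = n(n+1)(2n+1)/24 - sum(t^3-t)/48 = 1224/24 - 30/48 = 50.375.
        z = (W - E[W]) / sqrt(Var[W]) = (17.5 - 18) / 7.0975 = -0.0704.
        Two-sided p = 2*Phi(z) = 0.943838.
Step 6: alpha = 0.1. fail to reject H0.

W+ = 18.5, W- = 17.5, W = min = 17.5, p = 0.943838, fail to reject H0.


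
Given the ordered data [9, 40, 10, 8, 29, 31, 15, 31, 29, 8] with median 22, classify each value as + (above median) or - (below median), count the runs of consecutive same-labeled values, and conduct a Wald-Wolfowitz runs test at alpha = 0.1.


Step 1: Compute median = 22; label A = above, B = below.
Labels in order: BABBAABAAB  (n_A = 5, n_B = 5)
Step 2: Count runs R = 7.
Step 3: Under H0 (random ordering), E[R] = 2*n_A*n_B/(n_A+n_B) + 1 = 2*5*5/10 + 1 = 6.0000.
        Var[R] = 2*n_A*n_B*(2*n_A*n_B - n_A - n_B) / ((n_A+n_B)^2 * (n_A+n_B-1)) = 2000/900 = 2.2222.
        SD[R] = 1.4907.
Step 4: Continuity-corrected z = (R - 0.5 - E[R]) / SD[R] = (7 - 0.5 - 6.0000) / 1.4907 = 0.3354.
Step 5: Two-sided p-value via normal approximation = 2*(1 - Phi(|z|)) = 0.737316.
Step 6: alpha = 0.1. fail to reject H0.

R = 7, z = 0.3354, p = 0.737316, fail to reject H0.


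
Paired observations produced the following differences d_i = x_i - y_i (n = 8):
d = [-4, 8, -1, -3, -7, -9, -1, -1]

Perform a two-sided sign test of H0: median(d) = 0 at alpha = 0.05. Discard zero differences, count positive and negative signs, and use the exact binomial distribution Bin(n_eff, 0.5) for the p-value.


Step 1: Discard zero differences. Original n = 8; n_eff = number of nonzero differences = 8.
Nonzero differences (with sign): -4, +8, -1, -3, -7, -9, -1, -1
Step 2: Count signs: positive = 1, negative = 7.
Step 3: Under H0: P(positive) = 0.5, so the number of positives S ~ Bin(8, 0.5).
Step 4: Two-sided exact p-value = sum of Bin(8,0.5) probabilities at or below the observed probability = 0.070312.
Step 5: alpha = 0.05. fail to reject H0.

n_eff = 8, pos = 1, neg = 7, p = 0.070312, fail to reject H0.


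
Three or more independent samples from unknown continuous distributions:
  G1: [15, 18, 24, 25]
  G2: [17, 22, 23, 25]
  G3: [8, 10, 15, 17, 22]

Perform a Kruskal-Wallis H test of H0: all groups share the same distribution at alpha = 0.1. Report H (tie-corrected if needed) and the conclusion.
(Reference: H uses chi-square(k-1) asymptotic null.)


Step 1: Combine all N = 13 observations and assign midranks.
sorted (value, group, rank): (8,G3,1), (10,G3,2), (15,G1,3.5), (15,G3,3.5), (17,G2,5.5), (17,G3,5.5), (18,G1,7), (22,G2,8.5), (22,G3,8.5), (23,G2,10), (24,G1,11), (25,G1,12.5), (25,G2,12.5)
Step 2: Sum ranks within each group.
R_1 = 34 (n_1 = 4)
R_2 = 36.5 (n_2 = 4)
R_3 = 20.5 (n_3 = 5)
Step 3: H = 12/(N(N+1)) * sum(R_i^2/n_i) - 3(N+1)
     = 12/(13*14) * (34^2/4 + 36.5^2/4 + 20.5^2/5) - 3*14
     = 0.065934 * 706.112 - 42
     = 4.556868.
Step 4: Ties present; correction factor C = 1 - 24/(13^3 - 13) = 0.989011. Corrected H = 4.556868 / 0.989011 = 4.607500.
Step 5: Under H0, H ~ chi^2(2); p-value = 0.099884.
Step 6: alpha = 0.1. reject H0.

H = 4.6075, df = 2, p = 0.099884, reject H0.


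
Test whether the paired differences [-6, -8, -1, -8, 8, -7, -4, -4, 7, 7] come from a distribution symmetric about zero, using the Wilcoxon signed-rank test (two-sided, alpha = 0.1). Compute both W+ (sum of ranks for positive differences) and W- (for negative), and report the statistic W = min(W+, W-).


Step 1: Drop any zero differences (none here) and take |d_i|.
|d| = [6, 8, 1, 8, 8, 7, 4, 4, 7, 7]
Step 2: Midrank |d_i| (ties get averaged ranks).
ranks: |6|->4, |8|->9, |1|->1, |8|->9, |8|->9, |7|->6, |4|->2.5, |4|->2.5, |7|->6, |7|->6
Step 3: Attach original signs; sum ranks with positive sign and with negative sign.
W+ = 9 + 6 + 6 = 21
W- = 4 + 9 + 1 + 9 + 6 + 2.5 + 2.5 = 34
(Check: W+ + W- = 55 should equal n(n+1)/2 = 55.)
Step 4: Test statistic W = min(W+, W-) = 21.
Step 5: Ties in |d|, so use the tie-corrected normal approximation.
        E[W] = n(n+1)/4 = 10*11/4 = 27.5.
        Tie groups: |d|=4 (t=2), |d|=7 (t=3), |d|=8 (t=3); sum(t^3 - t) = 54.
        Var[W] = n(n+1)(2n+1)/24 - sum(t^3-t)/48 = 2310/24 - 54/48 = 95.125.
        z = (W - E[W]) / sqrt(Var[W]) = (21 - 27.5) / 9.7532 = -0.6664.
        Two-sided p = 2*Phi(z) = 0.505125.
Step 6: alpha = 0.1. fail to reject H0.

W+ = 21, W- = 34, W = min = 21, p = 0.505125, fail to reject H0.


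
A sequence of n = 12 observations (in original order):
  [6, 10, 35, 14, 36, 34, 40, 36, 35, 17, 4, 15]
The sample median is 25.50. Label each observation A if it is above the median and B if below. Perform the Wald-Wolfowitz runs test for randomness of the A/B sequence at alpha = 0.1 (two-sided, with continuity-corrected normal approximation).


Step 1: Compute median = 25.50; label A = above, B = below.
Labels in order: BBABAAAAABBB  (n_A = 6, n_B = 6)
Step 2: Count runs R = 5.
Step 3: Under H0 (random ordering), E[R] = 2*n_A*n_B/(n_A+n_B) + 1 = 2*6*6/12 + 1 = 7.0000.
        Var[R] = 2*n_A*n_B*(2*n_A*n_B - n_A - n_B) / ((n_A+n_B)^2 * (n_A+n_B-1)) = 4320/1584 = 2.7273.
        SD[R] = 1.6514.
Step 4: Continuity-corrected z = (R + 0.5 - E[R]) / SD[R] = (5 + 0.5 - 7.0000) / 1.6514 = -0.9083.
Step 5: Two-sided p-value via normal approximation = 2*(1 - Phi(|z|)) = 0.363722.
Step 6: alpha = 0.1. fail to reject H0.

R = 5, z = -0.9083, p = 0.363722, fail to reject H0.


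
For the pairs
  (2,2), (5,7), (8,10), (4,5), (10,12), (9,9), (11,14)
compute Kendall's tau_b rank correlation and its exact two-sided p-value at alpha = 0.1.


Step 1: Enumerate the 21 unordered pairs (i,j) with i<j and classify each by sign(x_j-x_i) * sign(y_j-y_i).
  (1,2):dx=+3,dy=+5->C; (1,3):dx=+6,dy=+8->C; (1,4):dx=+2,dy=+3->C; (1,5):dx=+8,dy=+10->C
  (1,6):dx=+7,dy=+7->C; (1,7):dx=+9,dy=+12->C; (2,3):dx=+3,dy=+3->C; (2,4):dx=-1,dy=-2->C
  (2,5):dx=+5,dy=+5->C; (2,6):dx=+4,dy=+2->C; (2,7):dx=+6,dy=+7->C; (3,4):dx=-4,dy=-5->C
  (3,5):dx=+2,dy=+2->C; (3,6):dx=+1,dy=-1->D; (3,7):dx=+3,dy=+4->C; (4,5):dx=+6,dy=+7->C
  (4,6):dx=+5,dy=+4->C; (4,7):dx=+7,dy=+9->C; (5,6):dx=-1,dy=-3->C; (5,7):dx=+1,dy=+2->C
  (6,7):dx=+2,dy=+5->C
Step 2: C = 20, D = 1, total pairs = 21.
Step 3: tau = (C - D)/(n(n-1)/2) = (20 - 1)/21 = 0.904762.
Step 4: Exact two-sided p-value (enumerate n! = 5040 permutations of y under H0): p = 0.002778.
Step 5: alpha = 0.1. reject H0.

tau_b = 0.9048 (C=20, D=1), p = 0.002778, reject H0.


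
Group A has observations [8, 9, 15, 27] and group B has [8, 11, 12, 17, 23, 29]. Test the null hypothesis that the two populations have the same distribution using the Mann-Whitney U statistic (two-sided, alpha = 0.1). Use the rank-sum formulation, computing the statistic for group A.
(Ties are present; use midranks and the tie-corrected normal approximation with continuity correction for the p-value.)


Step 1: Combine and sort all 10 observations; assign midranks.
sorted (value, group): (8,X), (8,Y), (9,X), (11,Y), (12,Y), (15,X), (17,Y), (23,Y), (27,X), (29,Y)
ranks: 8->1.5, 8->1.5, 9->3, 11->4, 12->5, 15->6, 17->7, 23->8, 27->9, 29->10
Step 2: Rank sum for X: R1 = 1.5 + 3 + 6 + 9 = 19.5.
Step 3: U_X = R1 - n1(n1+1)/2 = 19.5 - 4*5/2 = 19.5 - 10 = 9.5.
       U_Y = n1*n2 - U_X = 24 - 9.5 = 14.5.
Step 4: Ties are present, so use the tie-corrected normal approximation (with continuity correction) for the p-value.
Step 5: p-value = 0.668870; compare to alpha = 0.1. fail to reject H0.

U_X = 9.5, p = 0.668870, fail to reject H0 at alpha = 0.1.


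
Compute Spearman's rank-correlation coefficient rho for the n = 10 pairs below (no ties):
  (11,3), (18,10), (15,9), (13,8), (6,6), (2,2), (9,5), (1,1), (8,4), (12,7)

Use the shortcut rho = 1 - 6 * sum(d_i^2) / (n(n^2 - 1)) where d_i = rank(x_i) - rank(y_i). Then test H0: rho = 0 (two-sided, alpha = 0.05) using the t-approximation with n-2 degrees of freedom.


Step 1: Rank x and y separately (midranks; no ties here).
rank(x): 11->6, 18->10, 15->9, 13->8, 6->3, 2->2, 9->5, 1->1, 8->4, 12->7
rank(y): 3->3, 10->10, 9->9, 8->8, 6->6, 2->2, 5->5, 1->1, 4->4, 7->7
Step 2: d_i = R_x(i) - R_y(i); compute d_i^2.
  (6-3)^2=9, (10-10)^2=0, (9-9)^2=0, (8-8)^2=0, (3-6)^2=9, (2-2)^2=0, (5-5)^2=0, (1-1)^2=0, (4-4)^2=0, (7-7)^2=0
sum(d^2) = 18.
Step 3: rho = 1 - 6*18 / (10*(10^2 - 1)) = 1 - 108/990 = 0.890909.
Step 4: Under H0, t = rho * sqrt((n-2)/(1-rho^2)) = 5.5482 ~ t(8).
Step 5: Two-sided p-value from the t-distribution with 8 df = 0.000542.
Step 6: alpha = 0.05. reject H0.

rho = 0.8909, p = 0.000542, reject H0 at alpha = 0.05.
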